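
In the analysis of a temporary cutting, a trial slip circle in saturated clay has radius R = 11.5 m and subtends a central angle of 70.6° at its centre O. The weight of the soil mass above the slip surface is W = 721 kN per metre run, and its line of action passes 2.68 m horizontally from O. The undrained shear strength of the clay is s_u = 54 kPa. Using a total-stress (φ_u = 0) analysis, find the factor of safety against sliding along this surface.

Taking moments about the centre O, the resisting moment is provided by the undrained shear strength acting along the arc:
Arc length L_a = R·θ = 11.5·(70.6°·π/180) = 11.5·1.2322 = 14.17 m
M_R = s_u·L_a·R = 54·14.17·11.5 = 8799.8 kN·m/m
M_D = W·d = 721·2.68 = 1932.3 kN·m/m
FS = M_R / M_D = 8799.8 / 1932.3 = 4.554

FS = 4.55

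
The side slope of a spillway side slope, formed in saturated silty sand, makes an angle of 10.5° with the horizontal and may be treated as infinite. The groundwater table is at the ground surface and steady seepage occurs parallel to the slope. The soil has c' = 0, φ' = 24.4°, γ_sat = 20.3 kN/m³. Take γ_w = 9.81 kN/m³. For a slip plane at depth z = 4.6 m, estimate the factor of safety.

FS = 1.26

With seepage parallel to the slope and the water table at the surface, the effective normal stress on the slip plane uses the buoyant unit weight γ' = γ_sat − γ_w while the driving shear stress uses γ_sat:
FS = [c' + γ' z cos²β tanφ'] / [γ_sat z sinβ cosβ]
(For c' = 0 this reduces to FS = (γ'/γ_sat)·tanφ'/tanβ.)
γ' = 20.3 − 9.81 = 10.49 kN/m³
Numerator = 0.0 + 10.49·4.6·cos²10.5°·tan24.4° = 0.0 + 10.49·4.6·0.9668·0.4536 = 21.162 kPa
Denominator = 20.3·4.6·sin10.5°·cos10.5° = 20.3·4.6·0.1822·0.9833 = 16.732 kPa
FS = 21.162 / 16.732 = 1.265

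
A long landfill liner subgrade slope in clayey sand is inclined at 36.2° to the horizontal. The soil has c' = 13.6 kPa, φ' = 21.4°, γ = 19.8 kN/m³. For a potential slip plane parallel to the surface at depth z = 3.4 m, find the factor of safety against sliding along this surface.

FS = 0.96

For an infinite slope with a slip plane parallel to the surface (no pore pressure): FS = [c' + γz cos²β tanφ'] / [γz sinβ cosβ].
γz = 19.8·3.4 = 67.32 kN/m²
Numerator = 13.6 + 67.32·cos²36.2°·tan21.4° = 13.6 + 67.32·0.6512·0.3919 = 30.780 kPa
Denominator = 67.32·sin36.2°·cos36.2° = 67.32·0.5906·0.8070 = 32.084 kPa
FS = 30.780 / 32.084 = 0.959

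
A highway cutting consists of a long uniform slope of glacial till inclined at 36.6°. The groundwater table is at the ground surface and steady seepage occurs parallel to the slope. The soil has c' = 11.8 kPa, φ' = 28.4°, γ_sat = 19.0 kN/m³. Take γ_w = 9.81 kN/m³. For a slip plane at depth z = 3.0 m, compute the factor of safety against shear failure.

With seepage parallel to the slope and the water table at the surface, the effective normal stress on the slip plane uses the buoyant unit weight γ' = γ_sat − γ_w while the driving shear stress uses γ_sat:
FS = [c' + γ' z cos²β tanφ'] / [γ_sat z sinβ cosβ]
γ' = 19.0 − 9.81 = 9.19 kN/m³
Numerator = 11.8 + 9.19·3.0·cos²36.6°·tan28.4° = 11.8 + 9.19·3.0·0.6445·0.5407 = 21.408 kPa
Denominator = 19.0·3.0·sin36.6°·cos36.6° = 19.0·3.0·0.5962·0.8028 = 27.284 kPa
FS = 21.408 / 27.284 = 0.785

FS = 0.78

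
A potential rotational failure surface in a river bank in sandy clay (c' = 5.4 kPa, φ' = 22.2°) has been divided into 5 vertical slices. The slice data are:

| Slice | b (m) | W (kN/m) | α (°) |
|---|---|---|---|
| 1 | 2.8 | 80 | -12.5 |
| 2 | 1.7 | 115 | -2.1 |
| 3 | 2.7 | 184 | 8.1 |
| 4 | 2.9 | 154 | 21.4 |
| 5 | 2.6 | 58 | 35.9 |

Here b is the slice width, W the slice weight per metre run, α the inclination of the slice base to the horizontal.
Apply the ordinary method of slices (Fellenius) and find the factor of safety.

FS = 3.22

Ordinary method of slices: FS = Σ[c'·Δl_i + (W_i cosα_i)·tanφ'] / Σ W_i sinα_i, with Δl_i = b_i / cosα_i.
Slice 1: Δl = 2.8/cos(-12.5°) = 2.868 m; N'_1 = 80·cos(-12.5°) = 78.1; c'Δl = 15.49; W sinα = -17.3
Slice 2: Δl = 1.7/cos(-2.1°) = 1.701 m; N'_2 = 115·cos(-2.1°) = 114.9; c'Δl = 9.19; W sinα = -4.2
Slice 3: Δl = 2.7/cos8.1° = 2.727 m; N'_3 = 184·cos8.1° = 182.2; c'Δl = 14.73; W sinα = 25.9
Slice 4: Δl = 2.9/cos21.4° = 3.115 m; N'_4 = 154·cos21.4° = 143.4; c'Δl = 16.82; W sinα = 56.2
Slice 5: Δl = 2.6/cos35.9° = 3.210 m; N'_5 = 58·cos35.9° = 47.0; c'Δl = 17.33; W sinα = 34.0
Σc'Δl = 73.6 kN/m; ΣN' = 565.6 kN/m; ΣW sinα = 94.6 kN/m
Resisting = 73.6 + 565.6·tan22.2° = 73.6 + 230.8 = 304.4 kN/m
FS = 304.4 / 94.6 = 3.217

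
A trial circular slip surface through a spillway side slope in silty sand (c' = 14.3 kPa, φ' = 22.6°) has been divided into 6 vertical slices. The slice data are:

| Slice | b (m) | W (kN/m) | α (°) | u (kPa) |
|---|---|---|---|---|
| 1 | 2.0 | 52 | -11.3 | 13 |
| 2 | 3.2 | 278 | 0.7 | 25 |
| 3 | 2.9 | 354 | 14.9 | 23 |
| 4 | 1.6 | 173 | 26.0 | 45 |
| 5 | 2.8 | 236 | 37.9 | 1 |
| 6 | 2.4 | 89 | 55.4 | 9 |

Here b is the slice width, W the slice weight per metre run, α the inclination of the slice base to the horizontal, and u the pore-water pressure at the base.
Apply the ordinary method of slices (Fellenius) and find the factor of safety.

FS = 1.52

Ordinary method of slices: FS = Σ[c'·Δl_i + (W_i cosα_i − u_i·Δl_i)·tanφ'] / Σ W_i sinα_i, with Δl_i = b_i / cosα_i.
Slice 1: Δl = 2.0/cos(-11.3°) = 2.040 m; N'_1 = 52·cos(-11.3°) − 13·2.040 = 24.5; c'Δl = 29.17; W sinα = -10.2
Slice 2: Δl = 3.2/cos0.7° = 3.200 m; N'_2 = 278·cos0.7° − 25·3.200 = 198.0; c'Δl = 45.76; W sinα = 3.4
Slice 3: Δl = 2.9/cos14.9° = 3.001 m; N'_3 = 354·cos14.9° − 23·3.001 = 273.1; c'Δl = 42.91; W sinα = 91.0
Slice 4: Δl = 1.6/cos26.0° = 1.780 m; N'_4 = 173·cos26.0° − 45·1.780 = 75.4; c'Δl = 25.46; W sinα = 75.8
Slice 5: Δl = 2.8/cos37.9° = 3.548 m; N'_5 = 236·cos37.9° − 1·3.548 = 182.7; c'Δl = 50.74; W sinα = 145.0
Slice 6: Δl = 2.4/cos55.4° = 4.227 m; N'_6 = 89·cos55.4° − 9·4.227 = 12.5; c'Δl = 60.44; W sinα = 73.3
Σc'Δl = 254.5 kN/m; ΣN' = 766.1 kN/m; ΣW sinα = 378.3 kN/m
Resisting = 254.5 + 766.1·tan22.6° = 254.5 + 318.9 = 573.4 kN/m
FS = 573.4 / 378.3 = 1.516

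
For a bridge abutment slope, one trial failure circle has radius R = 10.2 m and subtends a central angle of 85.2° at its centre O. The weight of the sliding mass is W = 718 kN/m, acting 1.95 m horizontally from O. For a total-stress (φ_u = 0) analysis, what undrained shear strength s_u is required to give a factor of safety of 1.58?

FS = s_u·L_a·R / (W·d), so s_u = FS·W·d / (L_a·R).
Arc length L_a = R·θ = 10.2·(85.2°·π/180) = 10.2·1.4870 = 15.17 m
s_u = 1.58·718·1.95 / (15.17·10.2) = 2212.2 / 154.71 = 14.30 kPa

s_u = 14.3 kPa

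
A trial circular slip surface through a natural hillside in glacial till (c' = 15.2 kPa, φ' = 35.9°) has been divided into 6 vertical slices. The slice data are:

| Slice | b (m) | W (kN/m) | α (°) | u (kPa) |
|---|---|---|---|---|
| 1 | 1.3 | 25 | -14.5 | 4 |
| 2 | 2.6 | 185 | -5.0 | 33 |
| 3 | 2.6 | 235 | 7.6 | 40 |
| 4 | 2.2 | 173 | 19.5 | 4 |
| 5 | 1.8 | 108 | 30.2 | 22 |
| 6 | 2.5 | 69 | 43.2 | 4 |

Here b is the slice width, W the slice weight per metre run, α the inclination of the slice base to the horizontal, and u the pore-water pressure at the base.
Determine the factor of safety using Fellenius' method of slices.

FS = 3.39

Ordinary method of slices: FS = Σ[c'·Δl_i + (W_i cosα_i − u_i·Δl_i)·tanφ'] / Σ W_i sinα_i, with Δl_i = b_i / cosα_i.
Slice 1: Δl = 1.3/cos(-14.5°) = 1.343 m; N'_1 = 25·cos(-14.5°) − 4·1.343 = 18.8; c'Δl = 20.41; W sinα = -6.3
Slice 2: Δl = 2.6/cos(-5.0°) = 2.610 m; N'_2 = 185·cos(-5.0°) − 33·2.610 = 98.2; c'Δl = 39.67; W sinα = -16.1
Slice 3: Δl = 2.6/cos7.6° = 2.623 m; N'_3 = 235·cos7.6° − 40·2.623 = 128.0; c'Δl = 39.87; W sinα = 31.1
Slice 4: Δl = 2.2/cos19.5° = 2.334 m; N'_4 = 173·cos19.5° − 4·2.334 = 153.7; c'Δl = 35.47; W sinα = 57.7
Slice 5: Δl = 1.8/cos30.2° = 2.083 m; N'_5 = 108·cos30.2° − 22·2.083 = 47.5; c'Δl = 31.66; W sinα = 54.3
Slice 6: Δl = 2.5/cos43.2° = 3.430 m; N'_6 = 69·cos43.2° − 4·3.430 = 36.6; c'Δl = 52.13; W sinα = 47.2
Σc'Δl = 219.2 kN/m; ΣN' = 482.9 kN/m; ΣW sinα = 168.0 kN/m
Resisting = 219.2 + 482.9·tan35.9° = 219.2 + 349.5 = 568.7 kN/m
FS = 568.7 / 168.0 = 3.385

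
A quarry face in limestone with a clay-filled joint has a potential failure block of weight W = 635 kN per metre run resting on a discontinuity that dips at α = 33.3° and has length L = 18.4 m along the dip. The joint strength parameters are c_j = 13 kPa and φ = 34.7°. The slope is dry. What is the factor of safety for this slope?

Resolving the block weight along and normal to the plane and applying the Mohr–Coulomb strength on the joint:
N' = W cosα = 635·cos33.3° = 530.7 kN/m
Driving force T = W sinα = 635·sin33.3° = 348.6 kN/m
Resisting force R = c_j·L + N'·tanφ = 13·18.4 + 530.7·tan34.7° = 239.2 + 367.5 = 606.7 kN/m
FS = R / T = 606.7 / 348.6 = 1.740

FS = 1.74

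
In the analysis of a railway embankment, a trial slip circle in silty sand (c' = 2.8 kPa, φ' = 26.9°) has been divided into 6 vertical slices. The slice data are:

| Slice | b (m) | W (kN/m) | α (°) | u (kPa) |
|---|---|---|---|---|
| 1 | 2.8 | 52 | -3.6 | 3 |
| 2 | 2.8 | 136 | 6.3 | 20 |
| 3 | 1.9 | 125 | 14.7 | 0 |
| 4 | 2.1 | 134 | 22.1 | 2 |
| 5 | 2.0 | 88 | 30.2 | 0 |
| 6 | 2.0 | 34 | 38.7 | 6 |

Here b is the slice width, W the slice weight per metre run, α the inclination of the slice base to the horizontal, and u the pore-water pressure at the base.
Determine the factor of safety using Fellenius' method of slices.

FS = 1.69

Ordinary method of slices: FS = Σ[c'·Δl_i + (W_i cosα_i − u_i·Δl_i)·tanφ'] / Σ W_i sinα_i, with Δl_i = b_i / cosα_i.
Slice 1: Δl = 2.8/cos(-3.6°) = 2.806 m; N'_1 = 52·cos(-3.6°) − 3·2.806 = 43.5; c'Δl = 7.86; W sinα = -3.3
Slice 2: Δl = 2.8/cos6.3° = 2.817 m; N'_2 = 136·cos6.3° − 20·2.817 = 78.8; c'Δl = 7.89; W sinα = 14.9
Slice 3: Δl = 1.9/cos14.7° = 1.964 m; N'_3 = 125·cos14.7° − 0·1.964 = 120.9; c'Δl = 5.50; W sinα = 31.7
Slice 4: Δl = 2.1/cos22.1° = 2.267 m; N'_4 = 134·cos22.1° − 2·2.267 = 119.6; c'Δl = 6.35; W sinα = 50.4
Slice 5: Δl = 2.0/cos30.2° = 2.314 m; N'_5 = 88·cos30.2° − 0·2.314 = 76.1; c'Δl = 6.48; W sinα = 44.3
Slice 6: Δl = 2.0/cos38.7° = 2.563 m; N'_6 = 34·cos38.7° − 6·2.563 = 11.2; c'Δl = 7.18; W sinα = 21.3
Σc'Δl = 41.2 kN/m; ΣN' = 450.1 kN/m; ΣW sinα = 159.3 kN/m
Resisting = 41.2 + 450.1·tan26.9° = 41.2 + 228.3 = 269.6 kN/m
FS = 269.6 / 159.3 = 1.692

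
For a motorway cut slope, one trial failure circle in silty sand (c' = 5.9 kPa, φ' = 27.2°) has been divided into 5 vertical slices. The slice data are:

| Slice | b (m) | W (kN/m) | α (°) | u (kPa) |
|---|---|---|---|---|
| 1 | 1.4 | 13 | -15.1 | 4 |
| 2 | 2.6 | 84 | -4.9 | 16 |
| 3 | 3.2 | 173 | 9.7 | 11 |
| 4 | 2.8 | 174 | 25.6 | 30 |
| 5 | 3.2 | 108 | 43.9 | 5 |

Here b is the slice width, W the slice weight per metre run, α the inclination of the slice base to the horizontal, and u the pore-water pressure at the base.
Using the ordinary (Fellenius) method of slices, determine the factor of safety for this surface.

FS = 1.44

Ordinary method of slices: FS = Σ[c'·Δl_i + (W_i cosα_i − u_i·Δl_i)·tanφ'] / Σ W_i sinα_i, with Δl_i = b_i / cosα_i.
Slice 1: Δl = 1.4/cos(-15.1°) = 1.450 m; N'_1 = 13·cos(-15.1°) − 4·1.450 = 6.8; c'Δl = 8.56; W sinα = -3.4
Slice 2: Δl = 2.6/cos(-4.9°) = 2.610 m; N'_2 = 84·cos(-4.9°) − 16·2.610 = 41.9; c'Δl = 15.40; W sinα = -7.2
Slice 3: Δl = 3.2/cos9.7° = 3.246 m; N'_3 = 173·cos9.7° − 11·3.246 = 134.8; c'Δl = 19.15; W sinα = 29.1
Slice 4: Δl = 2.8/cos25.6° = 3.105 m; N'_4 = 174·cos25.6° − 30·3.105 = 63.8; c'Δl = 18.32; W sinα = 75.2
Slice 5: Δl = 3.2/cos43.9° = 4.441 m; N'_5 = 108·cos43.9° − 5·4.441 = 55.6; c'Δl = 26.20; W sinα = 74.9
Σc'Δl = 87.6 kN/m; ΣN' = 302.9 kN/m; ΣW sinα = 168.7 kN/m
Resisting = 87.6 + 302.9·tan27.2° = 87.6 + 155.7 = 243.3 kN/m
FS = 243.3 / 168.7 = 1.443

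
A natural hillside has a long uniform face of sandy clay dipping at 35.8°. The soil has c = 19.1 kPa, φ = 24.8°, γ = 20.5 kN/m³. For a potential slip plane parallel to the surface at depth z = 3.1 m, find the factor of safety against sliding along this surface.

FS = 1.27

For an infinite slope with a slip plane parallel to the surface (no pore pressure): FS = [c + γz cos²β tanφ] / [γz sinβ cosβ].
γz = 20.5·3.1 = 63.55 kN/m²
Numerator = 19.1 + 63.55·cos²35.8°·tan24.8° = 19.1 + 63.55·0.6578·0.4621 = 38.417 kPa
Denominator = 63.55·sin35.8°·cos35.8° = 63.55·0.5850·0.8111 = 30.151 kPa
FS = 38.417 / 30.151 = 1.274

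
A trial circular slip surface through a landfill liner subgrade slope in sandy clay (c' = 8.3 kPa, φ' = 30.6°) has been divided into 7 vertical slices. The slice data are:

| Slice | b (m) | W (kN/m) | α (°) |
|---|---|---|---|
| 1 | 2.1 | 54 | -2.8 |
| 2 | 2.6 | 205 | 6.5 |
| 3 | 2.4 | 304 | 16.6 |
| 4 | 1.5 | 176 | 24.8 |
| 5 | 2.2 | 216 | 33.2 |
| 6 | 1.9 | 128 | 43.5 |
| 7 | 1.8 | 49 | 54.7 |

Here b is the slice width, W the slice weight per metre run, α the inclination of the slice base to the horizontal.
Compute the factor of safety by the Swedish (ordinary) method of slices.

FS = 1.73

Ordinary method of slices: FS = Σ[c'·Δl_i + (W_i cosα_i)·tanφ'] / Σ W_i sinα_i, with Δl_i = b_i / cosα_i.
Slice 1: Δl = 2.1/cos(-2.8°) = 2.103 m; N'_1 = 54·cos(-2.8°) = 53.9; c'Δl = 17.45; W sinα = -2.6
Slice 2: Δl = 2.6/cos6.5° = 2.617 m; N'_2 = 205·cos6.5° = 203.7; c'Δl = 21.72; W sinα = 23.2
Slice 3: Δl = 2.4/cos16.6° = 2.504 m; N'_3 = 304·cos16.6° = 291.3; c'Δl = 20.79; W sinα = 86.8
Slice 4: Δl = 1.5/cos24.8° = 1.652 m; N'_4 = 176·cos24.8° = 159.8; c'Δl = 13.71; W sinα = 73.8
Slice 5: Δl = 2.2/cos33.2° = 2.629 m; N'_5 = 216·cos33.2° = 180.7; c'Δl = 21.82; W sinα = 118.3
Slice 6: Δl = 1.9/cos43.5° = 2.619 m; N'_6 = 128·cos43.5° = 92.8; c'Δl = 21.74; W sinα = 88.1
Slice 7: Δl = 1.8/cos54.7° = 3.115 m; N'_7 = 49·cos54.7° = 28.3; c'Δl = 25.85; W sinα = 40.0
Σc'Δl = 143.1 kN/m; ΣN' = 1010.6 kN/m; ΣW sinα = 427.6 kN/m
Resisting = 143.1 + 1010.6·tan30.6° = 143.1 + 597.7 = 740.8 kN/m
FS = 740.8 / 427.6 = 1.732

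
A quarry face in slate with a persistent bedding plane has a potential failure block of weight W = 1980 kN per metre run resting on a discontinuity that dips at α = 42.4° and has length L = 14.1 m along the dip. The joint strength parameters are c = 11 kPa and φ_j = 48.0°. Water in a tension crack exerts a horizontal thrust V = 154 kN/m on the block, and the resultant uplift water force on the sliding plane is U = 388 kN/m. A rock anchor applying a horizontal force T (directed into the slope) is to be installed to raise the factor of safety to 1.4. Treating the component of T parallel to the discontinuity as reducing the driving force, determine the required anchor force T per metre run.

Resolving forces along and normal to the sliding plane, with the horizontal anchor force T adding T·sinα to the effective normal force and T·cosα acting up the plane against the driving force:
FS = [cL + (W cosα − U − V sinα + T sinα) tanφ_j] / [W sinα + V cosα − T cosα]
Without the anchor: N' = 970.3 kN/m, driving T_d = 1448.8 kN/m, resisting R = 11·14.1 + 970.3·tan48.0° = 1232.7 kN/m, FS = 0.85.
Setting FS = 1.4 and solving for T:
1.4·(1448.8 − T cos42.4°) = 1232.7 + T sin42.4°·tan48.0°
T·(sin42.4°·tan48.0° + 1.4·cos42.4°) = 1.4·1448.8 − 1232.7
T·(0.6743·1.1106 + 1.4·0.7385) = 2028.4 − 1232.7 = 795.7
T·1.7827 = 795.7
T = 446.3 kN/m

T = 446 kN/m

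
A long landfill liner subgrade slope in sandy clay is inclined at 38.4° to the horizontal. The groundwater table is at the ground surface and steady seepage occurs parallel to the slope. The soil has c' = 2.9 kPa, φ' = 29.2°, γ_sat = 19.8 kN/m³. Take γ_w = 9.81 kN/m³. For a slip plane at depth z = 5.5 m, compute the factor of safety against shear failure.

With seepage parallel to the slope and the water table at the surface, the effective normal stress on the slip plane uses the buoyant unit weight γ' = γ_sat − γ_w while the driving shear stress uses γ_sat:
FS = [c' + γ' z cos²β tanφ'] / [γ_sat z sinβ cosβ]
γ' = 19.8 − 9.81 = 9.99 kN/m³
Numerator = 2.9 + 9.99·5.5·cos²38.4°·tan29.2° = 2.9 + 9.99·5.5·0.6142·0.5589 = 21.760 kPa
Denominator = 19.8·5.5·sin38.4°·cos38.4° = 19.8·5.5·0.6211·0.7837 = 53.011 kPa
FS = 21.760 / 53.011 = 0.410

FS = 0.41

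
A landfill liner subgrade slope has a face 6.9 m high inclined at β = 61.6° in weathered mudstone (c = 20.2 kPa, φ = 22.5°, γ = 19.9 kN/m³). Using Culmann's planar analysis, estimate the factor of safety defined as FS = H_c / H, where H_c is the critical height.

H_c = (4c/γ) · sinβ cosφ / [1 − cos(β − φ)]
    = (4·20.2/19.9) · sin61.6°·cos22.5° / [1 − cos39.1°]
    = 4.060 · 0.8127 / 0.2240 = 14.73 m
FS = H_c / H = 14.73 / 6.9 = 2.135

FS = 2.14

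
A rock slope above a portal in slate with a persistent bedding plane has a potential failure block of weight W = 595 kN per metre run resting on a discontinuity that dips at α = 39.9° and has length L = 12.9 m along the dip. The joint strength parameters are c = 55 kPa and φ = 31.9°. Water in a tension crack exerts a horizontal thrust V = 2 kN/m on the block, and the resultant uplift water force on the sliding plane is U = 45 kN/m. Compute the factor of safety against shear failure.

Resolving the block weight along and normal to the plane and applying the Mohr–Coulomb strength on the joint:
N' = W cosα − U − V sinα = 595·cos39.9° − 45 − 2·sin39.9° = 410.2 kN/m
Driving force T = W sinα + V cosα = 595·sin39.9° + 2·cos39.9° = 383.2 kN/m
Resisting force R = c·L + N'·tanφ = 55·12.9 + 410.2·tan31.9° = 709.5 + 255.3 = 964.8 kN/m
FS = R / T = 964.8 / 383.2 = 2.518

FS = 2.52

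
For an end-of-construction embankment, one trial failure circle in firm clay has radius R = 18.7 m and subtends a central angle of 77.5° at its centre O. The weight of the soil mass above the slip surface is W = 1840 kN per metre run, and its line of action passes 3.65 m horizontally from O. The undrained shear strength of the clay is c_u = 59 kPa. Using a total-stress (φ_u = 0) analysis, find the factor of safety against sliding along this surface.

Taking moments about the centre O, the resisting moment is provided by the undrained shear strength acting along the arc:
Arc length L_a = R·θ = 18.7·(77.5°·π/180) = 18.7·1.3526 = 25.29 m
M_R = c_u·L_a·R = 59·25.29·18.7 = 27907.1 kN·m/m
M_D = W·d = 1840·3.65 = 6716.0 kN·m/m
FS = M_R / M_D = 27907.1 / 6716.0 = 4.155

FS = 4.16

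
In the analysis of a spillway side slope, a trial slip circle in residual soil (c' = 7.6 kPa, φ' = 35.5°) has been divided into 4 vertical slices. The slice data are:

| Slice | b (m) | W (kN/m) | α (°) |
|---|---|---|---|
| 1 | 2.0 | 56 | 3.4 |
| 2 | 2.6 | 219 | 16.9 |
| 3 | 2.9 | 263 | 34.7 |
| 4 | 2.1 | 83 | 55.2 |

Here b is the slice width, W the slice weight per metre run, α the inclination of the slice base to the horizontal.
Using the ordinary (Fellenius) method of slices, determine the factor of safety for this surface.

FS = 1.64

Ordinary method of slices: FS = Σ[c'·Δl_i + (W_i cosα_i)·tanφ'] / Σ W_i sinα_i, with Δl_i = b_i / cosα_i.
Slice 1: Δl = 2.0/cos3.4° = 2.004 m; N'_1 = 56·cos3.4° = 55.9; c'Δl = 15.23; W sinα = 3.3
Slice 2: Δl = 2.6/cos16.9° = 2.717 m; N'_2 = 219·cos16.9° = 209.5; c'Δl = 20.65; W sinα = 63.7
Slice 3: Δl = 2.9/cos34.7° = 3.527 m; N'_3 = 263·cos34.7° = 216.2; c'Δl = 26.81; W sinα = 149.7
Slice 4: Δl = 2.1/cos55.2° = 3.680 m; N'_4 = 83·cos55.2° = 47.4; c'Δl = 27.96; W sinα = 68.2
Σc'Δl = 90.7 kN/m; ΣN' = 529.0 kN/m; ΣW sinα = 284.9 kN/m
Resisting = 90.7 + 529.0·tan35.5° = 90.7 + 377.4 = 468.0 kN/m
FS = 468.0 / 284.9 = 1.643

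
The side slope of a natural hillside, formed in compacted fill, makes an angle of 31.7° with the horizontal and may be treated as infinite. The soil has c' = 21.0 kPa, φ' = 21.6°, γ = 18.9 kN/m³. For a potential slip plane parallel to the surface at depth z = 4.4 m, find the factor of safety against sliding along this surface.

FS = 1.21

For an infinite slope with a slip plane parallel to the surface (no pore pressure): FS = [c' + γz cos²β tanφ'] / [γz sinβ cosβ].
γz = 18.9·4.4 = 83.16 kN/m²
Numerator = 21.0 + 83.16·cos²31.7°·tan21.6° = 21.0 + 83.16·0.7239·0.3959 = 44.834 kPa
Denominator = 83.16·sin31.7°·cos31.7° = 83.16·0.5255·0.8508 = 37.179 kPa
FS = 44.834 / 37.179 = 1.206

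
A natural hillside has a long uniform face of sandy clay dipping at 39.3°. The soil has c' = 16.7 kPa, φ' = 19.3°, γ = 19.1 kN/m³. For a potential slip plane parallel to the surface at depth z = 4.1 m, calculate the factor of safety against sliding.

For an infinite slope with a slip plane parallel to the surface (no pore pressure): FS = [c' + γz cos²β tanφ'] / [γz sinβ cosβ].
γz = 19.1·4.1 = 78.31 kN/m²
Numerator = 16.7 + 78.31·cos²39.3°·tan19.3° = 16.7 + 78.31·0.5988·0.3502 = 33.122 kPa
Denominator = 78.31·sin39.3°·cos39.3° = 78.31·0.6334·0.7738 = 38.383 kPa
FS = 33.122 / 38.383 = 0.863

FS = 0.86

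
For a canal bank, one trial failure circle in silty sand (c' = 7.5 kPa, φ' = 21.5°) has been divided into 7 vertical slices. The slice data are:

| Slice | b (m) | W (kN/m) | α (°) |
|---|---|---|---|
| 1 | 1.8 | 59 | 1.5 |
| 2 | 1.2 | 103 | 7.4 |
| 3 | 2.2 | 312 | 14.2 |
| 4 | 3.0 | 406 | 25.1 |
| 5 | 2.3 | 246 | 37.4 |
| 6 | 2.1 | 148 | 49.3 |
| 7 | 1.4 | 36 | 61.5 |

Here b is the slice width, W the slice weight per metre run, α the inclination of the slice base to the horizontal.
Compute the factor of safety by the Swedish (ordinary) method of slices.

FS = 1.04

Ordinary method of slices: FS = Σ[c'·Δl_i + (W_i cosα_i)·tanφ'] / Σ W_i sinα_i, with Δl_i = b_i / cosα_i.
Slice 1: Δl = 1.8/cos1.5° = 1.801 m; N'_1 = 59·cos1.5° = 59.0; c'Δl = 13.50; W sinα = 1.5
Slice 2: Δl = 1.2/cos7.4° = 1.210 m; N'_2 = 103·cos7.4° = 102.1; c'Δl = 9.08; W sinα = 13.3
Slice 3: Δl = 2.2/cos14.2° = 2.269 m; N'_3 = 312·cos14.2° = 302.5; c'Δl = 17.02; W sinα = 76.5
Slice 4: Δl = 3.0/cos25.1° = 3.313 m; N'_4 = 406·cos25.1° = 367.7; c'Δl = 24.85; W sinα = 172.2
Slice 5: Δl = 2.3/cos37.4° = 2.895 m; N'_5 = 246·cos37.4° = 195.4; c'Δl = 21.71; W sinα = 149.4
Slice 6: Δl = 2.1/cos49.3° = 3.220 m; N'_6 = 148·cos49.3° = 96.5; c'Δl = 24.15; W sinα = 112.2
Slice 7: Δl = 1.4/cos61.5° = 2.934 m; N'_7 = 36·cos61.5° = 17.2; c'Δl = 22.01; W sinα = 31.6
Σc'Δl = 132.3 kN/m; ΣN' = 1140.4 kN/m; ΣW sinα = 556.8 kN/m
Resisting = 132.3 + 1140.4·tan21.5° = 132.3 + 449.2 = 581.5 kN/m
FS = 581.5 / 556.8 = 1.044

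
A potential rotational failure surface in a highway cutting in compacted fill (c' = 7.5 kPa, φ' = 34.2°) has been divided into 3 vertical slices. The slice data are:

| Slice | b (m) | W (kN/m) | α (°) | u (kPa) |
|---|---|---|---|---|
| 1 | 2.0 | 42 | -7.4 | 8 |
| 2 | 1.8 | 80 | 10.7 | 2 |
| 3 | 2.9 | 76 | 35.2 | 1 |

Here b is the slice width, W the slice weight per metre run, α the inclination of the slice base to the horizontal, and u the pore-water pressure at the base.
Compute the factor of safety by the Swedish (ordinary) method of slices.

Ordinary method of slices: FS = Σ[c'·Δl_i + (W_i cosα_i − u_i·Δl_i)·tanφ'] / Σ W_i sinα_i, with Δl_i = b_i / cosα_i.
Slice 1: Δl = 2.0/cos(-7.4°) = 2.017 m; N'_1 = 42·cos(-7.4°) − 8·2.017 = 25.5; c'Δl = 15.13; W sinα = -5.4
Slice 2: Δl = 1.8/cos10.7° = 1.832 m; N'_2 = 80·cos10.7° − 2·1.832 = 74.9; c'Δl = 13.74; W sinα = 14.9
Slice 3: Δl = 2.9/cos35.2° = 3.549 m; N'_3 = 76·cos35.2° − 1·3.549 = 58.6; c'Δl = 26.62; W sinα = 43.8
Σc'Δl = 55.5 kN/m; ΣN' = 159.0 kN/m; ΣW sinα = 53.3 kN/m
Resisting = 55.5 + 159.0·tan34.2° = 55.5 + 108.1 = 163.5 kN/m
FS = 163.5 / 53.3 = 3.071

FS = 3.07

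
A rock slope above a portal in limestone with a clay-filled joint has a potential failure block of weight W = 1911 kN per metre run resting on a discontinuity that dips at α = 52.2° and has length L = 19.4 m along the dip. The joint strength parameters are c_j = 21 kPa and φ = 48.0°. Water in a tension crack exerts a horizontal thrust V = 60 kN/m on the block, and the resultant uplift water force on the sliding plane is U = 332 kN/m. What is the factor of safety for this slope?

Resolving the block weight along and normal to the plane and applying the Mohr–Coulomb strength on the joint:
N' = W cosα − U − V sinα = 1911·cos52.2° − 332 − 60·sin52.2° = 791.9 kN/m
Driving force T = W sinα + V cosα = 1911·sin52.2° + 60·cos52.2° = 1546.8 kN/m
Resisting force R = c_j·L + N'·tanφ = 21·19.4 + 791.9·tan48.0° = 407.4 + 879.4 = 1286.8 kN/m
FS = R / T = 1286.8 / 1546.8 = 0.832

FS = 0.83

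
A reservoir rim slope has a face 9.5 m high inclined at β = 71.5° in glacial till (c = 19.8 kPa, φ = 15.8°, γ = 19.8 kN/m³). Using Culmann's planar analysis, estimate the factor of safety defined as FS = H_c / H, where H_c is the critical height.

FS = 0.88

H_c = (4c/γ) · sinβ cosφ / [1 − cos(β − φ)]
    = (4·19.8/19.8) · sin71.5°·cos15.8° / [1 − cos55.7°]
    = 4.000 · 0.9125 / 0.4365 = 8.36 m
FS = H_c / H = 8.36 / 9.5 = 0.880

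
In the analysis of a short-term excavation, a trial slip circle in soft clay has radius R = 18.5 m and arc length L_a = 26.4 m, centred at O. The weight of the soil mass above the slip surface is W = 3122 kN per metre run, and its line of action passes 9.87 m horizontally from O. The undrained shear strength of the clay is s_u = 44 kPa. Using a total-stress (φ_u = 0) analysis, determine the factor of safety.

Taking moments about the centre O, the resisting moment is provided by the undrained shear strength acting along the arc:
M_R = s_u·L_a·R = 44·26.40·18.5 = 21489.6 kN·m/m
M_D = W·d = 3122·9.87 = 30814.1 kN·m/m
FS = M_R / M_D = 21489.6 / 30814.1 = 0.697

FS = 0.70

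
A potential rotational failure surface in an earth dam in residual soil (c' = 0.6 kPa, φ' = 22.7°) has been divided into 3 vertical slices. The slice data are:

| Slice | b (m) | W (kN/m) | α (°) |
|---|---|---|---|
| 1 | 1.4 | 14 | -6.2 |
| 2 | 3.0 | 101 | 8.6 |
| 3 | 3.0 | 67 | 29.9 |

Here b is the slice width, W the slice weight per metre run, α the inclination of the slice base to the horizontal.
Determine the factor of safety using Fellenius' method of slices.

FS = 1.63

Ordinary method of slices: FS = Σ[c'·Δl_i + (W_i cosα_i)·tanφ'] / Σ W_i sinα_i, with Δl_i = b_i / cosα_i.
Slice 1: Δl = 1.4/cos(-6.2°) = 1.408 m; N'_1 = 14·cos(-6.2°) = 13.9; c'Δl = 0.84; W sinα = -1.5
Slice 2: Δl = 3.0/cos8.6° = 3.034 m; N'_2 = 101·cos8.6° = 99.9; c'Δl = 1.82; W sinα = 15.1
Slice 3: Δl = 3.0/cos29.9° = 3.461 m; N'_3 = 67·cos29.9° = 58.1; c'Δl = 2.08; W sinα = 33.4
Σc'Δl = 4.7 kN/m; ΣN' = 171.9 kN/m; ΣW sinα = 47.0 kN/m
Resisting = 4.7 + 171.9·tan22.7° = 4.7 + 71.9 = 76.6 kN/m
FS = 76.6 / 47.0 = 1.631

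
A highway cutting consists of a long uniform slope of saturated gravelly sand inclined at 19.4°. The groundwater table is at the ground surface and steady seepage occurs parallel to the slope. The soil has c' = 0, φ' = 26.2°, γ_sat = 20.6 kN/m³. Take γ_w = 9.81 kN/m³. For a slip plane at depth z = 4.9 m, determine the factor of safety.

FS = 0.73

With seepage parallel to the slope and the water table at the surface, the effective normal stress on the slip plane uses the buoyant unit weight γ' = γ_sat − γ_w while the driving shear stress uses γ_sat:
FS = [c' + γ' z cos²β tanφ'] / [γ_sat z sinβ cosβ]
(For c' = 0 this reduces to FS = (γ'/γ_sat)·tanφ'/tanβ.)
γ' = 20.6 − 9.81 = 10.79 kN/m³
Numerator = 0.0 + 10.79·4.9·cos²19.4°·tan26.2° = 0.0 + 10.79·4.9·0.8897·0.4921 = 23.145 kPa
Denominator = 20.6·4.9·sin19.4°·cos19.4° = 20.6·4.9·0.3322·0.9432 = 31.625 kPa
FS = 23.145 / 31.625 = 0.732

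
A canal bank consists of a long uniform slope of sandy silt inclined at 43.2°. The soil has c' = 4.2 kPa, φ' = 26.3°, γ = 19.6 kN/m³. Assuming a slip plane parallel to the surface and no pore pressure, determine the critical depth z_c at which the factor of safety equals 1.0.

z_c = 0.91 m

Setting FS = 1.00 in FS = [c' + γz cos²β tanφ'] / [γz sinβ cosβ] and solving for z:
z = c' / [γ cosβ (FS·sinβ − cosβ·tanφ')]
  = 4.2 / [19.6·cos43.2°·(1.00·sin43.2° − cos43.2°·tan26.3°)]
  = 4.2 / [19.6·0.7290·(1.00·0.6845 − 0.7290·0.4942)]
  = 4.2 / 4.6331 = 0.907 m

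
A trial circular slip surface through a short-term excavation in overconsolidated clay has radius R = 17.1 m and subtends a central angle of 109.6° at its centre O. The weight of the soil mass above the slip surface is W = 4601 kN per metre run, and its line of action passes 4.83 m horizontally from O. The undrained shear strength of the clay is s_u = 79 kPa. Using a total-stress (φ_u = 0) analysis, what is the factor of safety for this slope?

FS = 1.99

Taking moments about the centre O, the resisting moment is provided by the undrained shear strength acting along the arc:
Arc length L_a = R·θ = 17.1·(109.6°·π/180) = 17.1·1.9129 = 32.71 m
M_R = s_u·L_a·R = 79·32.71·17.1 = 44188.3 kN·m/m
M_D = W·d = 4601·4.83 = 22222.8 kN·m/m
FS = M_R / M_D = 44188.3 / 22222.8 = 1.988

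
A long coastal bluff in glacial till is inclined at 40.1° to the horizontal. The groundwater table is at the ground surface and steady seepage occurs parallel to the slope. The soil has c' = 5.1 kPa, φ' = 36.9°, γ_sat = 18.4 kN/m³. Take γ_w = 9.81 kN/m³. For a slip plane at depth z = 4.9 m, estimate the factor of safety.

FS = 0.53

With seepage parallel to the slope and the water table at the surface, the effective normal stress on the slip plane uses the buoyant unit weight γ' = γ_sat − γ_w while the driving shear stress uses γ_sat:
FS = [c' + γ' z cos²β tanφ'] / [γ_sat z sinβ cosβ]
γ' = 18.4 − 9.81 = 8.59 kN/m³
Numerator = 5.1 + 8.59·4.9·cos²40.1°·tan36.9° = 5.1 + 8.59·4.9·0.5851·0.7508 = 23.591 kPa
Denominator = 18.4·4.9·sin40.1°·cos40.1° = 18.4·4.9·0.6441·0.7649 = 44.422 kPa
FS = 23.591 / 44.422 = 0.531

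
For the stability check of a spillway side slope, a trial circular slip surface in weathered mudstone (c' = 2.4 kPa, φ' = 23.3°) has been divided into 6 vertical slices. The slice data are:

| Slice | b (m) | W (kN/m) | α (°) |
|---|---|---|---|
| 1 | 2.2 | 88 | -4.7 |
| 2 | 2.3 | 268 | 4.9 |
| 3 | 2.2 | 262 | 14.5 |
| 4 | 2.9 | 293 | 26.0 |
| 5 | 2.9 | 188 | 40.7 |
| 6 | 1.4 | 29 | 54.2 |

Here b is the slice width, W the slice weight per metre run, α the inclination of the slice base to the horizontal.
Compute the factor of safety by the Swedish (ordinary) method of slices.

Ordinary method of slices: FS = Σ[c'·Δl_i + (W_i cosα_i)·tanφ'] / Σ W_i sinα_i, with Δl_i = b_i / cosα_i.
Slice 1: Δl = 2.2/cos(-4.7°) = 2.207 m; N'_1 = 88·cos(-4.7°) = 87.7; c'Δl = 5.30; W sinα = -7.2
Slice 2: Δl = 2.3/cos4.9° = 2.308 m; N'_2 = 268·cos4.9° = 267.0; c'Δl = 5.54; W sinα = 22.9
Slice 3: Δl = 2.2/cos14.5° = 2.272 m; N'_3 = 262·cos14.5° = 253.7; c'Δl = 5.45; W sinα = 65.6
Slice 4: Δl = 2.9/cos26.0° = 3.227 m; N'_4 = 293·cos26.0° = 263.3; c'Δl = 7.74; W sinα = 128.4
Slice 5: Δl = 2.9/cos40.7° = 3.825 m; N'_5 = 188·cos40.7° = 142.5; c'Δl = 9.18; W sinα = 122.6
Slice 6: Δl = 1.4/cos54.2° = 2.393 m; N'_6 = 29·cos54.2° = 17.0; c'Δl = 5.74; W sinα = 23.5
Σc'Δl = 39.0 kN/m; ΣN' = 1031.2 kN/m; ΣW sinα = 355.8 kN/m
Resisting = 39.0 + 1031.2·tan23.3° = 39.0 + 444.1 = 483.1 kN/m
FS = 483.1 / 355.8 = 1.358

FS = 1.36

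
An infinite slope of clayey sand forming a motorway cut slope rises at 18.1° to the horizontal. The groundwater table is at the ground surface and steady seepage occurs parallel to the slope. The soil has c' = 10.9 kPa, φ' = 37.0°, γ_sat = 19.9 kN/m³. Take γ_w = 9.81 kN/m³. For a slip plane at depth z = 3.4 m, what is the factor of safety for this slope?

With seepage parallel to the slope and the water table at the surface, the effective normal stress on the slip plane uses the buoyant unit weight γ' = γ_sat − γ_w while the driving shear stress uses γ_sat:
FS = [c' + γ' z cos²β tanφ'] / [γ_sat z sinβ cosβ]
γ' = 19.9 − 9.81 = 10.09 kN/m³
Numerator = 10.9 + 10.09·3.4·cos²18.1°·tan37.0° = 10.9 + 10.09·3.4·0.9035·0.7536 = 34.256 kPa
Denominator = 19.9·3.4·sin18.1°·cos18.1° = 19.9·3.4·0.3107·0.9505 = 19.980 kPa
FS = 34.256 / 19.980 = 1.715

FS = 1.71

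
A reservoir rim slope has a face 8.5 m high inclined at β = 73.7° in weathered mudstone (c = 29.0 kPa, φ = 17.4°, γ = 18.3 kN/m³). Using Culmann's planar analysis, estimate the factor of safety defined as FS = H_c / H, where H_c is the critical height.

FS = 1.53

H_c = (4c/γ) · sinβ cosφ / [1 − cos(β − φ)]
    = (4·29.0/18.3) · sin73.7°·cos17.4° / [1 − cos56.3°]
    = 6.339 · 0.9159 / 0.4452 = 13.04 m
FS = H_c / H = 13.04 / 8.5 = 1.534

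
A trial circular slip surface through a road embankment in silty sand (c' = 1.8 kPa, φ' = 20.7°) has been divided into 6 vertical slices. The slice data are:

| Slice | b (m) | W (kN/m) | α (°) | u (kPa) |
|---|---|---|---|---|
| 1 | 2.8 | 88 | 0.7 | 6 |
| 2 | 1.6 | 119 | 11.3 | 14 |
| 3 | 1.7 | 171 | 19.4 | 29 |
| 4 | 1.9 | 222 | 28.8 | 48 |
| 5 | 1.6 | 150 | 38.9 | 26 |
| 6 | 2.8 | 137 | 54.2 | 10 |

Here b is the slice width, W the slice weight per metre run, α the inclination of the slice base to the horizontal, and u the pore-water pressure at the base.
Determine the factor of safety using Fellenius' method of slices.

FS = 0.51

Ordinary method of slices: FS = Σ[c'·Δl_i + (W_i cosα_i − u_i·Δl_i)·tanφ'] / Σ W_i sinα_i, with Δl_i = b_i / cosα_i.
Slice 1: Δl = 2.8/cos0.7° = 2.800 m; N'_1 = 88·cos0.7° − 6·2.800 = 71.2; c'Δl = 5.04; W sinα = 1.1
Slice 2: Δl = 1.6/cos11.3° = 1.632 m; N'_2 = 119·cos11.3° − 14·1.632 = 93.9; c'Δl = 2.94; W sinα = 23.3
Slice 3: Δl = 1.7/cos19.4° = 1.802 m; N'_3 = 171·cos19.4° − 29·1.802 = 109.0; c'Δl = 3.24; W sinα = 56.8
Slice 4: Δl = 1.9/cos28.8° = 2.168 m; N'_4 = 222·cos28.8° − 48·2.168 = 90.5; c'Δl = 3.90; W sinα = 106.9
Slice 5: Δl = 1.6/cos38.9° = 2.056 m; N'_5 = 150·cos38.9° − 26·2.056 = 63.3; c'Δl = 3.70; W sinα = 94.2
Slice 6: Δl = 2.8/cos54.2° = 4.787 m; N'_6 = 137·cos54.2° − 10·4.787 = 32.3; c'Δl = 8.62; W sinα = 111.1
Σc'Δl = 27.4 kN/m; ΣN' = 460.1 kN/m; ΣW sinα = 393.5 kN/m
Resisting = 27.4 + 460.1·tan20.7° = 27.4 + 173.9 = 201.3 kN/m
FS = 201.3 / 393.5 = 0.512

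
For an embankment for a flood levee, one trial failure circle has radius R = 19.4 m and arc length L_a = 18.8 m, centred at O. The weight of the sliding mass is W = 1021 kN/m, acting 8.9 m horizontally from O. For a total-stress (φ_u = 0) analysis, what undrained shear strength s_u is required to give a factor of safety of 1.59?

FS = s_u·L_a·R / (W·d), so s_u = FS·W·d / (L_a·R).
s_u = 1.59·1021·8.9 / (18.80·19.4) = 14448.2 / 364.72 = 39.61 kPa

s_u = 39.6 kPa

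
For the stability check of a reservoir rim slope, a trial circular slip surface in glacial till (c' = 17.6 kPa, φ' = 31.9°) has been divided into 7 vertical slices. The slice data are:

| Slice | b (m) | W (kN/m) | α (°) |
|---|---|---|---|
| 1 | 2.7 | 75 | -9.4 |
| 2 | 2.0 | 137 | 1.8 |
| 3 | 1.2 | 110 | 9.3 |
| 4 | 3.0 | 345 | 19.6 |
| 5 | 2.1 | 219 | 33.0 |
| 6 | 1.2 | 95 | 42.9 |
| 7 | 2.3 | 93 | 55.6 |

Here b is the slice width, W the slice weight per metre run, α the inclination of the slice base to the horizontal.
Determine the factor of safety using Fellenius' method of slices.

Ordinary method of slices: FS = Σ[c'·Δl_i + (W_i cosα_i)·tanφ'] / Σ W_i sinα_i, with Δl_i = b_i / cosα_i.
Slice 1: Δl = 2.7/cos(-9.4°) = 2.737 m; N'_1 = 75·cos(-9.4°) = 74.0; c'Δl = 48.17; W sinα = -12.2
Slice 2: Δl = 2.0/cos1.8° = 2.001 m; N'_2 = 137·cos1.8° = 136.9; c'Δl = 35.22; W sinα = 4.3
Slice 3: Δl = 1.2/cos9.3° = 1.216 m; N'_3 = 110·cos9.3° = 108.6; c'Δl = 21.40; W sinα = 17.8
Slice 4: Δl = 3.0/cos19.6° = 3.185 m; N'_4 = 345·cos19.6° = 325.0; c'Δl = 56.05; W sinα = 115.7
Slice 5: Δl = 2.1/cos33.0° = 2.504 m; N'_5 = 219·cos33.0° = 183.7; c'Δl = 44.07; W sinα = 119.3
Slice 6: Δl = 1.2/cos42.9° = 1.638 m; N'_6 = 95·cos42.9° = 69.6; c'Δl = 28.83; W sinα = 64.7
Slice 7: Δl = 2.3/cos55.6° = 4.071 m; N'_7 = 93·cos55.6° = 52.5; c'Δl = 71.65; W sinα = 76.7
Σc'Δl = 305.4 kN/m; ΣN' = 950.3 kN/m; ΣW sinα = 386.2 kN/m
Resisting = 305.4 + 950.3·tan31.9° = 305.4 + 591.5 = 896.9 kN/m
FS = 896.9 / 386.2 = 2.322

FS = 2.32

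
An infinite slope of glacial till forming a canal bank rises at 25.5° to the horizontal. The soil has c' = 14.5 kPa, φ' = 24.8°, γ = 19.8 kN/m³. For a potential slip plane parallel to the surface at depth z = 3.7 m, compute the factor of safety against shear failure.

FS = 1.48

For an infinite slope with a slip plane parallel to the surface (no pore pressure): FS = [c' + γz cos²β tanφ'] / [γz sinβ cosβ].
γz = 19.8·3.7 = 73.26 kN/m²
Numerator = 14.5 + 73.26·cos²25.5°·tan24.8° = 14.5 + 73.26·0.8147·0.4621 = 42.077 kPa
Denominator = 73.26·sin25.5°·cos25.5° = 73.26·0.4305·0.9026 = 28.467 kPa
FS = 42.077 / 28.467 = 1.478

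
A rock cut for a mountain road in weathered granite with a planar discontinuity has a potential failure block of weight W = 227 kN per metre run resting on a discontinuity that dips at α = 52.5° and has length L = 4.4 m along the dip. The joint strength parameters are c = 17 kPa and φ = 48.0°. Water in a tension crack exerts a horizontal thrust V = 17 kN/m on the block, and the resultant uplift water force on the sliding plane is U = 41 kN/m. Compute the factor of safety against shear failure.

Resolving the block weight along and normal to the plane and applying the Mohr–Coulomb strength on the joint:
N' = W cosα − U − V sinα = 227·cos52.5° − 41 − 17·sin52.5° = 83.7 kN/m
Driving force T = W sinα + V cosα = 227·sin52.5° + 17·cos52.5° = 190.4 kN/m
Resisting force R = c·L + N'·tanφ = 17·4.4 + 83.7·tan48.0° = 74.8 + 93.0 = 167.8 kN/m
FS = R / T = 167.8 / 190.4 = 0.881

FS = 0.88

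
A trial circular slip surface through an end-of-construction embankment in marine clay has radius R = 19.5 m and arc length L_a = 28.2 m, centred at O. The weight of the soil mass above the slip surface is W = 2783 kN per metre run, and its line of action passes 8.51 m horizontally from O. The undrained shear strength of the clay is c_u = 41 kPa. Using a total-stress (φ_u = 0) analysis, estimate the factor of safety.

Taking moments about the centre O, the resisting moment is provided by the undrained shear strength acting along the arc:
M_R = c_u·L_a·R = 41·28.20·19.5 = 22545.9 kN·m/m
M_D = W·d = 2783·8.51 = 23683.3 kN·m/m
FS = M_R / M_D = 22545.9 / 23683.3 = 0.952

FS = 0.95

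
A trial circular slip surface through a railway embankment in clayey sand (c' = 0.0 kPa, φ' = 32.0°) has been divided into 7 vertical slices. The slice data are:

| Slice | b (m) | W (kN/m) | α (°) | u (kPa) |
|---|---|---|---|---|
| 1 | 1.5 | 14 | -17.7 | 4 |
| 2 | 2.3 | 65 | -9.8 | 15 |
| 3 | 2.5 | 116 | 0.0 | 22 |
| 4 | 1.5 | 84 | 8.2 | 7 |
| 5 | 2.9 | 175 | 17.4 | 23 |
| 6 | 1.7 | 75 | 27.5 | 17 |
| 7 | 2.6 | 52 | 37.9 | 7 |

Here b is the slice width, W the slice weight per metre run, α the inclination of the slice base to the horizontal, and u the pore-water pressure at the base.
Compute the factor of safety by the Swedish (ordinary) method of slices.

FS = 1.72

Ordinary method of slices: FS = Σ[c'·Δl_i + (W_i cosα_i − u_i·Δl_i)·tanφ'] / Σ W_i sinα_i, with Δl_i = b_i / cosα_i.
Slice 1: Δl = 1.5/cos(-17.7°) = 1.575 m; N'_1 = 14·cos(-17.7°) − 4·1.575 = 7.0; c'Δl = 0.00; W sinα = -4.3
Slice 2: Δl = 2.3/cos(-9.8°) = 2.334 m; N'_2 = 65·cos(-9.8°) − 15·2.334 = 29.0; c'Δl = 0.00; W sinα = -11.1
Slice 3: Δl = 2.5/cos0.0° = 2.500 m; N'_3 = 116·cos0.0° − 22·2.500 = 61.0; c'Δl = 0.00; W sinα = 0.0
Slice 4: Δl = 1.5/cos8.2° = 1.515 m; N'_4 = 84·cos8.2° − 7·1.515 = 72.5; c'Δl = 0.00; W sinα = 12.0
Slice 5: Δl = 2.9/cos17.4° = 3.039 m; N'_5 = 175·cos17.4° − 23·3.039 = 97.1; c'Δl = 0.00; W sinα = 52.3
Slice 6: Δl = 1.7/cos27.5° = 1.917 m; N'_6 = 75·cos27.5° − 17·1.917 = 33.9; c'Δl = 0.00; W sinα = 34.6
Slice 7: Δl = 2.6/cos37.9° = 3.295 m; N'_7 = 52·cos37.9° − 7·3.295 = 18.0; c'Δl = 0.00; W sinα = 31.9
Σc'Δl = 0.0 kN/m; ΣN' = 318.6 kN/m; ΣW sinα = 115.6 kN/m
Resisting = 0.0 + 318.6·tan32.0° = 0.0 + 199.1 = 199.1 kN/m
FS = 199.1 / 115.6 = 1.723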